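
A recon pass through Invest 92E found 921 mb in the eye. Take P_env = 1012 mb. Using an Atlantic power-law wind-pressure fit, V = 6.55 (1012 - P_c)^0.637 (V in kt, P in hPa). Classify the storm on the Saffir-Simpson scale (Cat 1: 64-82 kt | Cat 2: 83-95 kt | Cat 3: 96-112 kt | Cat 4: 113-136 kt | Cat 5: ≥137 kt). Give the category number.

4

ΔP = 1012 − 921 = 91 mb.
V ≈ 6.55 × 91^0.637 = 6.55 × 17.70 ≈ 116 kt.
116 kt falls in the Category 4 band.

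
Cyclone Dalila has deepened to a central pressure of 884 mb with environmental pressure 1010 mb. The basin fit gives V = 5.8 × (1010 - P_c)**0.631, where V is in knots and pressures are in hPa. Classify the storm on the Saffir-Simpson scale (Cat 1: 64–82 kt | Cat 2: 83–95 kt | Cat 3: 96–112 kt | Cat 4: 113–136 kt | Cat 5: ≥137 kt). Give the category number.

4

ΔP = 1010 − 884 = 126 mb.
V ≈ 5.8 × 126^0.631 = 5.8 × 21.15 ≈ 123 kt.
123 kt falls in the Category 4 band.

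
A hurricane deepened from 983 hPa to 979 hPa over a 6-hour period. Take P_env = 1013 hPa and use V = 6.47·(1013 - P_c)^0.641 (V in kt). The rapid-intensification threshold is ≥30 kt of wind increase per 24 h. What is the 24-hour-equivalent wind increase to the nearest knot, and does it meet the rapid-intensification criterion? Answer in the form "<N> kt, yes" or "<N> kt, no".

V₁: ΔP = 30, V ≈ 6.47 × 30^0.641 ≈ 57.25 kt.
V₂: ΔP = 34, V ≈ 6.47 × 34^0.641 ≈ 62.03 kt.
ΔV over 6 h = 4.78 kt → 24 h equivalent = 4.78 × 24/6 ≈ 19.12 kt.
19 kt < 30 kt ⇒ not rapid intensification.

19 kt, no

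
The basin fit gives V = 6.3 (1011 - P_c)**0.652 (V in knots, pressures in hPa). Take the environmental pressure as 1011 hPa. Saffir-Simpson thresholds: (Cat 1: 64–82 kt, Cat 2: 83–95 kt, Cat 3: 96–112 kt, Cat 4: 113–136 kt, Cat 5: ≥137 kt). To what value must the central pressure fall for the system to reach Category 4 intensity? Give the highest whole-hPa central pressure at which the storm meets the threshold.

927 hPa

Category 4 begins at V = 113 kt.
Required ΔP = (113/6.3)^(1/0.652) = 17.937^1.534 ≈ 83.74 hPa.
P_c ≤ 1011 − 83.74 = 927.26, so the highest integer P_c is 927 hPa.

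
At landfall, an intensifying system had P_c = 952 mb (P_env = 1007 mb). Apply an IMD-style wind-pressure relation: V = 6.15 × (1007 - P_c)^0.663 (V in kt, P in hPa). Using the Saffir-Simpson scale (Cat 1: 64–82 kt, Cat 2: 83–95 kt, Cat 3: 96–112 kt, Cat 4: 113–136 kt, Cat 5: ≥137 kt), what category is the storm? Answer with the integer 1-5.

ΔP = 1007 − 952 = 55 mb.
V ≈ 6.15 × 55^0.663 = 6.15 × 14.25 ≈ 88 kt.
88 kt falls in the Category 2 band.

2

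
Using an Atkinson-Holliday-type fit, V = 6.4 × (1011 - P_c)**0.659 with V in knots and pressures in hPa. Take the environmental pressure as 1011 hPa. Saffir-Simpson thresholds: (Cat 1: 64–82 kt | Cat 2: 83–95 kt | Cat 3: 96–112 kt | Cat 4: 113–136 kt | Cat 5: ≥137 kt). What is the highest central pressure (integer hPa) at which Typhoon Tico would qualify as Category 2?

962 hPa

Category 2 begins at V = 83 kt.
Required ΔP = (83/6.4)^(1/0.659) = 12.969^1.517 ≈ 48.84 hPa.
P_c ≤ 1011 − 48.84 = 962.16, so the highest integer P_c is 962 hPa.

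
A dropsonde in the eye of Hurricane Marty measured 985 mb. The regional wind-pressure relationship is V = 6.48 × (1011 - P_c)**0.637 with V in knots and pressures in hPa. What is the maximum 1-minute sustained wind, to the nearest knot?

ΔP = 1011 − 985 = 26 mb.
26^0.637 ≈ 7.968.
V ≈ 6.48 × 7.968 ≈ 51.6 kt.

52 kt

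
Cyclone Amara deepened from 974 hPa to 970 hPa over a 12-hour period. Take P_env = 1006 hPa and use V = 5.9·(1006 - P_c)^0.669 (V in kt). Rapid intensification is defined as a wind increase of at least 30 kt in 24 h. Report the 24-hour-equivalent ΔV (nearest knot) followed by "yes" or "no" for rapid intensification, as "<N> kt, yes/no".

10 kt, no

V₁: ΔP = 32, V ≈ 5.9 × 32^0.669 ≈ 59.95 kt.
V₂: ΔP = 36, V ≈ 5.9 × 36^0.669 ≈ 64.87 kt.
ΔV over 12 h = 4.92 kt → 24 h equivalent = 4.92 × 24/12 ≈ 9.84 kt.
10 kt < 30 kt ⇒ not rapid intensification.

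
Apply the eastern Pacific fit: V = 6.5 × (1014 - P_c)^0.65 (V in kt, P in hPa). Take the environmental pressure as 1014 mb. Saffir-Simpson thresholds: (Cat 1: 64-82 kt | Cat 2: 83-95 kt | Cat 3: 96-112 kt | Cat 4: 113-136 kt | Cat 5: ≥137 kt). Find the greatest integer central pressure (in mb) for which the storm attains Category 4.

Category 4 begins at V = 113 kt.
Required ΔP = (113/6.5)^(1/0.65) = 17.385^1.538 ≈ 80.90 mb.
P_c ≤ 1014 − 80.90 = 933.10, so the highest integer P_c is 933 mb.

933 mb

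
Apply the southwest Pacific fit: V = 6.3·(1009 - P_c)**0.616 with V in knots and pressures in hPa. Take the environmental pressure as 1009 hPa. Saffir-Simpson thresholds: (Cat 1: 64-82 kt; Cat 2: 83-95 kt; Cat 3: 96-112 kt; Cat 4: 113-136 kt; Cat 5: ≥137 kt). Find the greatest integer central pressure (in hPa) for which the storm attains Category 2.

943 hPa

Category 2 begins at V = 83 kt.
Required ΔP = (83/6.3)^(1/0.616) = 13.175^1.623 ≈ 65.73 hPa.
P_c ≤ 1009 − 65.73 = 943.27, so the highest integer P_c is 943 hPa.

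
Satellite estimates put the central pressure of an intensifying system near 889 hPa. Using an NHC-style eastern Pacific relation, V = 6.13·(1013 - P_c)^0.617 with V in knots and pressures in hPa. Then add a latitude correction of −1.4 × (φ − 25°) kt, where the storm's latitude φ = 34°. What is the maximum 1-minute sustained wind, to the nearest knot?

107 kt

ΔP = 1013 − 889 = 124 hPa.
124^0.617 ≈ 19.572.
V ≈ 6.13 × 19.572 ≈ 120.0 kt.
Latitude correction: −1.4 × (34 − 25) = -12.6 kt.
Corrected V ≈ 107.4 kt → 107 kt.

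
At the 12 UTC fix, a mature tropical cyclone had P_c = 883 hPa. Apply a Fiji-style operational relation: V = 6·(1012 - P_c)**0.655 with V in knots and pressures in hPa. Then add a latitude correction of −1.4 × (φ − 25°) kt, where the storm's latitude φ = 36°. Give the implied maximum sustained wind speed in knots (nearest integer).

ΔP = 1012 − 883 = 129 hPa.
129^0.655 ≈ 24.123.
V ≈ 6 × 24.123 ≈ 144.7 kt.
Latitude correction: −1.4 × (36 − 25) = -15.4 kt.
Corrected V ≈ 129.3 kt → 129 kt.

129 kt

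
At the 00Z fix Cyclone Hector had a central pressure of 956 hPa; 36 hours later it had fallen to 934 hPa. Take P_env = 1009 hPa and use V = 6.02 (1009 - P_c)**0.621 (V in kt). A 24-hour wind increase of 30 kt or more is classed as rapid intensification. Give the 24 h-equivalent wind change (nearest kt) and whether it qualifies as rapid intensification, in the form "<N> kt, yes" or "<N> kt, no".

V₁: ΔP = 53, V ≈ 6.02 × 53^0.621 ≈ 70.86 kt.
V₂: ΔP = 75, V ≈ 6.02 × 75^0.621 ≈ 87.90 kt.
ΔV over 36 h = 17.04 kt → 24 h equivalent = 17.04 × 24/36 ≈ 11.36 kt.
11 kt < 30 kt ⇒ not rapid intensification.

11 kt, no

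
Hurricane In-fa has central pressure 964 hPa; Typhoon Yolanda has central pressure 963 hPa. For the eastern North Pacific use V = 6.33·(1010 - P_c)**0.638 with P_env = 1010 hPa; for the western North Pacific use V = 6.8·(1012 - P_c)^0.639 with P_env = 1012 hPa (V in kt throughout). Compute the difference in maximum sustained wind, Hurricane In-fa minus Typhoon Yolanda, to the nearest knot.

-9 kt

Hurricane In-fa: ΔP = 46; V ≈ 6.33 × 46^0.638 ≈ 72.82 kt.
Typhoon Yolanda: ΔP = 49; V ≈ 6.8 × 49^0.639 ≈ 81.76 kt.
Difference ≈ 72.82 − 81.76 = -8.94 → -9 kt.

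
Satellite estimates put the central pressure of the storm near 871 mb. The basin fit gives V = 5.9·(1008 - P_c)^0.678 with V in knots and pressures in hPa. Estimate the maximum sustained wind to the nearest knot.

166 kt

ΔP = 1008 − 871 = 137 mb.
137^0.678 ≈ 28.099.
V ≈ 5.9 × 28.099 ≈ 165.8 kt.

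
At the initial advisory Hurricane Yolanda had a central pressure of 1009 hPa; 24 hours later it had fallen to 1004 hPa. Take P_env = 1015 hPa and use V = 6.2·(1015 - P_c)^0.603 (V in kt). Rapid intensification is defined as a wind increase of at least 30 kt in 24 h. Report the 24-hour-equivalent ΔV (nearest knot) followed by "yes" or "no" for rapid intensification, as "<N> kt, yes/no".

8 kt, no

V₁: ΔP = 6, V ≈ 6.2 × 6^0.603 ≈ 18.26 kt.
V₂: ΔP = 11, V ≈ 6.2 × 11^0.603 ≈ 26.32 kt.
ΔV over 24 h = 8.06 kt → 24 h equivalent = 8.06 × 24/24 ≈ 8.06 kt.
8 kt < 30 kt ⇒ not rapid intensification.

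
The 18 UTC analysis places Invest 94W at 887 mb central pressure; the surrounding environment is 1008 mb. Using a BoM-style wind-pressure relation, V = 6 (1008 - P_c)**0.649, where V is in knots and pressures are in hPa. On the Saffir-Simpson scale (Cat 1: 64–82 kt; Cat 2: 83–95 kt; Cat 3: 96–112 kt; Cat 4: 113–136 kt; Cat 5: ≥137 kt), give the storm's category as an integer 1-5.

4

ΔP = 1008 − 887 = 121 mb.
V ≈ 6 × 121^0.649 = 6 × 22.48 ≈ 135 kt.
135 kt falls in the Category 4 band.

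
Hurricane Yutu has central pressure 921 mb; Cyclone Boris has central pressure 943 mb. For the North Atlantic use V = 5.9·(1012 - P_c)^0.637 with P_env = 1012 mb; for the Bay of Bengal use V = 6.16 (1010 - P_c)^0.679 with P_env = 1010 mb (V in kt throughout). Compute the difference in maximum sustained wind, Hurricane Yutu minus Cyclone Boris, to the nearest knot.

Hurricane Yutu: ΔP = 91; V ≈ 5.9 × 91^0.637 ≈ 104.41 kt.
Cyclone Boris: ΔP = 67; V ≈ 6.16 × 67^0.679 ≈ 107.03 kt.
Difference ≈ 104.41 − 107.03 = -2.62 → -3 kt.

-3 kt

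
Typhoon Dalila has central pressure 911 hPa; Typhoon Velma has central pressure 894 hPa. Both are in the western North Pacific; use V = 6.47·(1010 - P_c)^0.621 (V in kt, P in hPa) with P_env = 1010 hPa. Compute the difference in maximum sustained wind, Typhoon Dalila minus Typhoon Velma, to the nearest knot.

-12 kt

Typhoon Dalila: ΔP = 99; V ≈ 6.47 × 99^0.621 ≈ 112.25 kt.
Typhoon Velma: ΔP = 116; V ≈ 6.47 × 116^0.621 ≈ 123.86 kt.
Difference ≈ 112.25 − 123.86 = -11.61 → -12 kt.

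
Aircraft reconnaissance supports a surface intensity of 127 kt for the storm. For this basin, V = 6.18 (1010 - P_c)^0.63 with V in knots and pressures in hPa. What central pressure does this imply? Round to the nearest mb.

889 mb

ΔP = (V / 6.18)^(1/0.63) = (127/6.18)^1.587.
127/6.18 = 20.550; 20.550^1.587 ≈ 121.29 mb.
P_c = 1010 − 121.29 = 888.71 ≈ 889 mb.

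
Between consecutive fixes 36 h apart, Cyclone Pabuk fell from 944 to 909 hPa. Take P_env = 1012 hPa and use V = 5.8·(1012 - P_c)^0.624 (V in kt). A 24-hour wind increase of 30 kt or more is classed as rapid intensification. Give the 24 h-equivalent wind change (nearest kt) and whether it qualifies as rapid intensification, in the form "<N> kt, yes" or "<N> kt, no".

V₁: ΔP = 68, V ≈ 5.8 × 68^0.624 ≈ 80.71 kt.
V₂: ΔP = 103, V ≈ 5.8 × 103^0.624 ≈ 104.58 kt.
ΔV over 36 h = 23.87 kt → 24 h equivalent = 23.87 × 24/36 ≈ 15.91 kt.
16 kt < 30 kt ⇒ not rapid intensification.

16 kt, no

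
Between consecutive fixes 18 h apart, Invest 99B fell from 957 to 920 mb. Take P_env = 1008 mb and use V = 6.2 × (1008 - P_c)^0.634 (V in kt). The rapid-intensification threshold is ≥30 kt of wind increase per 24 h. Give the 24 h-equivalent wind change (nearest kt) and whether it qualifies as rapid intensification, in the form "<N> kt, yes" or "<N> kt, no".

41 kt, yes

V₁: ΔP = 51, V ≈ 6.2 × 51^0.634 ≈ 74.99 kt.
V₂: ΔP = 88, V ≈ 6.2 × 88^0.634 ≈ 105.97 kt.
ΔV over 18 h = 30.98 kt → 24 h equivalent = 30.98 × 24/18 ≈ 41.31 kt.
41 kt ≥ 30 kt ⇒ rapid intensification.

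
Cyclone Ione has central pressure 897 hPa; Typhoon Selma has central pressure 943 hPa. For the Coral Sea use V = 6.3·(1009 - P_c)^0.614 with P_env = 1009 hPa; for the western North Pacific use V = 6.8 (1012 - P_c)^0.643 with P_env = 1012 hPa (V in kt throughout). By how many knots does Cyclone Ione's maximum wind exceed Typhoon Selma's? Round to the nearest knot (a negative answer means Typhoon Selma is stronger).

Cyclone Ione: ΔP = 112; V ≈ 6.3 × 112^0.614 ≈ 114.17 kt.
Typhoon Selma: ΔP = 69; V ≈ 6.8 × 69^0.643 ≈ 103.49 kt.
Difference ≈ 114.17 − 103.49 = 10.68 → 11 kt.

11 kt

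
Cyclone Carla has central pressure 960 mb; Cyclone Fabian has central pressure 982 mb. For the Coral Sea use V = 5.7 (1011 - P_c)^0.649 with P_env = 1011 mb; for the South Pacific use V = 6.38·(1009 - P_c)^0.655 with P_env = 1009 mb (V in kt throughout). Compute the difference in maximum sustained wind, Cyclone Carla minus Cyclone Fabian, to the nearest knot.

18 kt

Cyclone Carla: ΔP = 51; V ≈ 5.7 × 51^0.649 ≈ 73.13 kt.
Cyclone Fabian: ΔP = 27; V ≈ 6.38 × 27^0.655 ≈ 55.25 kt.
Difference ≈ 73.13 − 55.25 = 17.88 → 18 kt.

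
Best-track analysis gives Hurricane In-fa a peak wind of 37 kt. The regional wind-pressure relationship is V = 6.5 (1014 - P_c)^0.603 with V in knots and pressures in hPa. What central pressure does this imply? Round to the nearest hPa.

996 hPa

ΔP = (V / 6.5)^(1/0.603) = (37/6.5)^1.658.
37/6.5 = 5.692; 5.692^1.658 ≈ 17.89 hPa.
P_c = 1014 − 17.89 = 996.11 ≈ 996 hPa.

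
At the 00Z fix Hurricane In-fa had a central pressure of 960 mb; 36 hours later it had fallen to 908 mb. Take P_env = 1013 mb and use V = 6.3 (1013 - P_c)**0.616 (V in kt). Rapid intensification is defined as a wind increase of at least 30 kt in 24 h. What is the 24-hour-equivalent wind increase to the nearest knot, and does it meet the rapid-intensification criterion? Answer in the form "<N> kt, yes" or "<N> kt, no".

V₁: ΔP = 53, V ≈ 6.3 × 53^0.616 ≈ 72.69 kt.
V₂: ΔP = 105, V ≈ 6.3 × 105^0.616 ≈ 110.76 kt.
ΔV over 36 h = 38.07 kt → 24 h equivalent = 38.07 × 24/36 ≈ 25.38 kt.
25 kt < 30 kt ⇒ not rapid intensification.

25 kt, no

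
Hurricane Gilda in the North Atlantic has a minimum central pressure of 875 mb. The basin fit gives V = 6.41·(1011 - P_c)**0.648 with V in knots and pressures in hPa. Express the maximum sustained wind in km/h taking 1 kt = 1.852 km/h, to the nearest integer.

286 km/h

ΔP = 1011 − 875 = 136 mb.
V ≈ 6.41 × 136^0.648 = 6.41 × 24.129 ≈ 154.665 kt.
154.665 × 1.852 ≈ 286.44 km/h → 286 km/h.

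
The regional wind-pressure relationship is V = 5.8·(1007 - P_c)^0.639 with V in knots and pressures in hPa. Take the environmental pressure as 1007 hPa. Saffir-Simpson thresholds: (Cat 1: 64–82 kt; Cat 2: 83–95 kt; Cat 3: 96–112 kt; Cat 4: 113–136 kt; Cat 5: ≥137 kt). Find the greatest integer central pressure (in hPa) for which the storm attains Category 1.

Category 1 begins at V = 64 kt.
Required ΔP = (64/5.8)^(1/0.639) = 11.034^1.565 ≈ 42.84 hPa.
P_c ≤ 1007 − 42.84 = 964.16, so the highest integer P_c is 964 hPa.

964 hPa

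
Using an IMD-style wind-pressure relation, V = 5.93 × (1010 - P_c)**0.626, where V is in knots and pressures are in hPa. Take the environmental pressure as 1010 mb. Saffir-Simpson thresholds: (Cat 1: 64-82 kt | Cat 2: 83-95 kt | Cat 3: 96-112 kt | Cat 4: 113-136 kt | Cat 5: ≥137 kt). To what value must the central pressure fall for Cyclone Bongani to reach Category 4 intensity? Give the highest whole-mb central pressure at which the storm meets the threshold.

899 mb

Category 4 begins at V = 113 kt.
Required ΔP = (113/5.93)^(1/0.626) = 19.056^1.597 ≈ 110.86 mb.
P_c ≤ 1010 − 110.86 = 899.14, so the highest integer P_c is 899 mb.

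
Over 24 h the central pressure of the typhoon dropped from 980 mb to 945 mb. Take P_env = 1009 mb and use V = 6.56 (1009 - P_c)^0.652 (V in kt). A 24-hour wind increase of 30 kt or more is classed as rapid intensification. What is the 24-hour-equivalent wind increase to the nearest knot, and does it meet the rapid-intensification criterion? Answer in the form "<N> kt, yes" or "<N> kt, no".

40 kt, yes

V₁: ΔP = 29, V ≈ 6.56 × 29^0.652 ≈ 58.94 kt.
V₂: ΔP = 64, V ≈ 6.56 × 64^0.652 ≈ 98.75 kt.
ΔV over 24 h = 39.81 kt → 24 h equivalent = 39.81 × 24/24 ≈ 39.81 kt.
40 kt ≥ 30 kt ⇒ rapid intensification.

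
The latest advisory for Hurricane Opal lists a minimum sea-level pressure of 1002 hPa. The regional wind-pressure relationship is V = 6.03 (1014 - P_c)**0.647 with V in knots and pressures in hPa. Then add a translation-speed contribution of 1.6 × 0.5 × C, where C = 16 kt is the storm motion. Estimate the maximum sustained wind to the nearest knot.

ΔP = 1014 − 1002 = 12 hPa.
12^0.647 ≈ 4.991.
V ≈ 6.03 × 4.991 ≈ 30.1 kt.
Translation term: 1.6 × 0.5 × 16 = 12.8 kt.
Corrected V ≈ 42.9 kt → 43 kt.

43 kt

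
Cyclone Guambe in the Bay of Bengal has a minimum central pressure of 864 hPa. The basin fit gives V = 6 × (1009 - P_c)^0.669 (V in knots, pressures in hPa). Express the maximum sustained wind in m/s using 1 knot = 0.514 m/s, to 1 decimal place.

ΔP = 1009 − 864 = 145 hPa.
V ≈ 6 × 145^0.669 = 6 × 27.923 ≈ 167.535 kt.
167.535 × 0.514 ≈ 86.11 m/s → 86.1 m/s.

86.1 m/s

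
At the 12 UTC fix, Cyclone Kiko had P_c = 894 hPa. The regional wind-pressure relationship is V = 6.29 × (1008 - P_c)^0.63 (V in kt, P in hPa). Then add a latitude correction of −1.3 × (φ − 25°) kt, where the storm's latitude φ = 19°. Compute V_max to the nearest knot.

ΔP = 1008 − 894 = 114 hPa.
114^0.63 ≈ 19.763.
V ≈ 6.29 × 19.763 ≈ 124.3 kt.
Latitude correction: −1.3 × (19 − 25) = 7.8 kt.
Corrected V ≈ 132.1 kt → 132 kt.

132 kt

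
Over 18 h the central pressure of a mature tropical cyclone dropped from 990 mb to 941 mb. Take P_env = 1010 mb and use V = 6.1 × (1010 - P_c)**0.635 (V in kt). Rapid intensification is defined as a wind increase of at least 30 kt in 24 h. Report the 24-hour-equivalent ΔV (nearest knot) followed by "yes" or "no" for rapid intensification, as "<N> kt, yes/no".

V₁: ΔP = 20, V ≈ 6.1 × 20^0.635 ≈ 40.88 kt.
V₂: ΔP = 69, V ≈ 6.1 × 69^0.635 ≈ 89.74 kt.
ΔV over 18 h = 48.86 kt → 24 h equivalent = 48.86 × 24/18 ≈ 65.15 kt.
65 kt ≥ 30 kt ⇒ rapid intensification.

65 kt, yes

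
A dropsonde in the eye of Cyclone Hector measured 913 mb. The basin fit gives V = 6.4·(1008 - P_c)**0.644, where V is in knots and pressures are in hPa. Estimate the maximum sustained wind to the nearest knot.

120 kt

ΔP = 1008 − 913 = 95 mb.
95^0.644 ≈ 18.778.
V ≈ 6.4 × 18.778 ≈ 120.2 kt.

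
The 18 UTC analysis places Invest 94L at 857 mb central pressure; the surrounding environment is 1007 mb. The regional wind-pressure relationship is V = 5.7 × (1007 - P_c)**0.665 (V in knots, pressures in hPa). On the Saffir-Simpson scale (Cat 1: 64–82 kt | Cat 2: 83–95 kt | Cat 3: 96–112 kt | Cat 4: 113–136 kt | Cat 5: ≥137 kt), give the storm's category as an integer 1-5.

5

ΔP = 1007 − 857 = 150 mb.
V ≈ 5.7 × 150^0.665 = 5.7 × 28.00 ≈ 160 kt.
160 kt falls in the Category 5 band.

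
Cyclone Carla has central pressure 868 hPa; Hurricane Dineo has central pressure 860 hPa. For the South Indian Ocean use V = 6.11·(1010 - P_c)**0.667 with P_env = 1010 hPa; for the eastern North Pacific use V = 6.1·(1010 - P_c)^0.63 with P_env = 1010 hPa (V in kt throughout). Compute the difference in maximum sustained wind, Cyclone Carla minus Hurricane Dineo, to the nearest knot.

Cyclone Carla: ΔP = 142; V ≈ 6.11 × 142^0.667 ≈ 166.58 kt.
Hurricane Dineo: ΔP = 150; V ≈ 6.1 × 150^0.63 ≈ 143.31 kt.
Difference ≈ 166.58 − 143.31 = 23.27 → 23 kt.

23 kt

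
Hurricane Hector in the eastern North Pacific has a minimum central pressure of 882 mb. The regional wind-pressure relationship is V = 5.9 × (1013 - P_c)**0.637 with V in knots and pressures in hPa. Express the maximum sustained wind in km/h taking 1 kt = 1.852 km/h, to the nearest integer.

ΔP = 1013 − 882 = 131 mb.
V ≈ 5.9 × 131^0.637 = 5.9 × 22.320 ≈ 131.690 kt.
131.690 × 1.852 ≈ 243.89 km/h → 244 km/h.

244 km/h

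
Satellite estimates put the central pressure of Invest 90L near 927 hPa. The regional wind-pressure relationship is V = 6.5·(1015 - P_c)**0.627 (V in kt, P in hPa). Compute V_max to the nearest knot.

108 kt

ΔP = 1015 − 927 = 88 hPa.
88^0.627 ≈ 16.565.
V ≈ 6.5 × 16.565 ≈ 107.7 kt.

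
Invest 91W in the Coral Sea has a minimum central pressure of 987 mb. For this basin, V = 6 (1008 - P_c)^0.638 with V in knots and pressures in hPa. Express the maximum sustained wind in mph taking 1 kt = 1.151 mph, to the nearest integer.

ΔP = 1008 − 987 = 21 mb.
V ≈ 6 × 21^0.638 = 6 × 6.976 ≈ 41.853 kt.
41.853 × 1.151 ≈ 48.17 mph → 48 mph.

48 mph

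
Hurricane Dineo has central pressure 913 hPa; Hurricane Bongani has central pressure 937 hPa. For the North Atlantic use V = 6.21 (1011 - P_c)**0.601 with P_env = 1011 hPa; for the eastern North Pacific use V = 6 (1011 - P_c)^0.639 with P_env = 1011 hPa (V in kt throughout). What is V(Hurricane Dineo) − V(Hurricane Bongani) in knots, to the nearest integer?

Hurricane Dineo: ΔP = 98; V ≈ 6.21 × 98^0.601 ≈ 97.68 kt.
Hurricane Bongani: ΔP = 74; V ≈ 6 × 74^0.639 ≈ 93.88 kt.
Difference ≈ 97.68 − 93.88 = 3.80 → 4 kt.

4 kt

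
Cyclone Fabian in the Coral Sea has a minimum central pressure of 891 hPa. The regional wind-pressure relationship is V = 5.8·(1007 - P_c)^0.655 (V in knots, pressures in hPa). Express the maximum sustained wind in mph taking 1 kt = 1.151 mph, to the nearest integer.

150 mph

ΔP = 1007 − 891 = 116 hPa.
V ≈ 5.8 × 116^0.655 = 5.8 × 22.502 ≈ 130.511 kt.
130.511 × 1.151 ≈ 150.22 mph → 150 mph.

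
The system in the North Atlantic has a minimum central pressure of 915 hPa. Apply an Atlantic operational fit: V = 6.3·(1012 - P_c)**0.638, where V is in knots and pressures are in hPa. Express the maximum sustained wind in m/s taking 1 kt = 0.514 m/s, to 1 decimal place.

60.0 m/s

ΔP = 1012 − 915 = 97 hPa.
V ≈ 6.3 × 97^0.638 = 6.3 × 18.517 ≈ 116.654 kt.
116.654 × 0.514 ≈ 59.96 m/s → 60.0 m/s.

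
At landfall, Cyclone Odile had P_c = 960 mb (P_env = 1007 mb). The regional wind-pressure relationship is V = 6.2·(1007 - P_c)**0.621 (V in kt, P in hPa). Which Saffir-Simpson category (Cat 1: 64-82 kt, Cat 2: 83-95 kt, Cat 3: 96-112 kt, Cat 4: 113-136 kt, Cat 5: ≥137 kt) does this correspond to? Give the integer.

ΔP = 1007 − 960 = 47 mb.
V ≈ 6.2 × 47^0.621 = 6.2 × 10.92 ≈ 68 kt.
68 kt falls in the Category 1 band.

1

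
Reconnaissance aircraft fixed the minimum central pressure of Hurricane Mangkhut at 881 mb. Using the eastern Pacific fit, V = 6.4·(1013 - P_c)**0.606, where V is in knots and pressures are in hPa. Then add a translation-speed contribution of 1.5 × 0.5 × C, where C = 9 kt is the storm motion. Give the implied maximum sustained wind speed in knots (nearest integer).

ΔP = 1013 − 881 = 132 mb.
132^0.606 ≈ 19.278.
V ≈ 6.4 × 19.278 ≈ 123.4 kt.
Translation term: 1.5 × 0.5 × 9 = 6.75 kt.
Corrected V ≈ 130.15 kt → 130 kt.

130 kt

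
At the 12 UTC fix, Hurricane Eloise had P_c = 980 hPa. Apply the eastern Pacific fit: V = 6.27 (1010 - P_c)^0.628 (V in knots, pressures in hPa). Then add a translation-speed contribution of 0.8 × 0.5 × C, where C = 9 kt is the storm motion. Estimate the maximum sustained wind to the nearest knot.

57 kt

ΔP = 1010 − 980 = 30 hPa.
30^0.628 ≈ 8.465.
V ≈ 6.27 × 8.465 ≈ 53.1 kt.
Translation term: 0.8 × 0.5 × 9 = 3.6 kt.
Corrected V ≈ 56.7 kt → 57 kt.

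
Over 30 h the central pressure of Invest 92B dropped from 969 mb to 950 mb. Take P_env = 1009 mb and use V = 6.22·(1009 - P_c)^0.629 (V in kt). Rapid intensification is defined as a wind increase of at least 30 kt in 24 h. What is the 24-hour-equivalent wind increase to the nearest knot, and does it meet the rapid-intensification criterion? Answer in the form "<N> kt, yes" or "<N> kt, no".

14 kt, no

V₁: ΔP = 40, V ≈ 6.22 × 40^0.629 ≈ 63.31 kt.
V₂: ΔP = 59, V ≈ 6.22 × 59^0.629 ≈ 80.85 kt.
ΔV over 30 h = 17.54 kt → 24 h equivalent = 17.54 × 24/30 ≈ 14.03 kt.
14 kt < 30 kt ⇒ not rapid intensification.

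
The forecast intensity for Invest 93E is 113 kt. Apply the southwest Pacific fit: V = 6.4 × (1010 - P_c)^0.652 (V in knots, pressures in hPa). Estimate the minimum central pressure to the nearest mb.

ΔP = (V / 6.4)^(1/0.652) = (113/6.4)^1.534.
113/6.4 = 17.656; 17.656^1.534 ≈ 81.74 mb.
P_c = 1010 − 81.74 = 928.26 ≈ 928 mb.

928 mb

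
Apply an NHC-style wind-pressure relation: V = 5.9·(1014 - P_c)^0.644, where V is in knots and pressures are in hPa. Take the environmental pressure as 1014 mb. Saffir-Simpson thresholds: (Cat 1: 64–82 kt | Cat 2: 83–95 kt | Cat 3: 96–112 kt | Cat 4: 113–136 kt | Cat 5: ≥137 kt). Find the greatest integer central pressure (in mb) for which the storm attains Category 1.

973 mb

Category 1 begins at V = 64 kt.
Required ΔP = (64/5.9)^(1/0.644) = 10.847^1.553 ≈ 40.52 mb.
P_c ≤ 1014 − 40.52 = 973.48, so the highest integer P_c is 973 mb.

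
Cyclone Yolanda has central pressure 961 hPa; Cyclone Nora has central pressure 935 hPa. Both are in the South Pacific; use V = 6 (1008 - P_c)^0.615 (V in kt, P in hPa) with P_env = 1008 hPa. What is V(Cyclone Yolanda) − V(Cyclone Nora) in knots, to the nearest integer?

-20 kt

Cyclone Yolanda: ΔP = 47; V ≈ 6 × 47^0.615 ≈ 64.05 kt.
Cyclone Nora: ΔP = 73; V ≈ 6 × 73^0.615 ≈ 83.96 kt.
Difference ≈ 64.05 − 83.96 = -19.91 → -20 kt.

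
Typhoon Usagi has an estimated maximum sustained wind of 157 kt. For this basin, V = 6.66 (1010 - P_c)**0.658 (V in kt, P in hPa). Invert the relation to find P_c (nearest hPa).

888 hPa

ΔP = (V / 6.66)^(1/0.658) = (157/6.66)^1.520.
157/6.66 = 23.574; 23.574^1.520 ≈ 121.83 hPa.
P_c = 1010 − 121.83 = 888.17 ≈ 888 hPa.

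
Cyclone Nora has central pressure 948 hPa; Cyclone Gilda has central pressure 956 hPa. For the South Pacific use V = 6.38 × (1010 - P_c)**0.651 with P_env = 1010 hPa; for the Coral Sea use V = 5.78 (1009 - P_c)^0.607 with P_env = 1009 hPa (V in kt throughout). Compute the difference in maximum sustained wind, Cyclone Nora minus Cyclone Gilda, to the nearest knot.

29 kt

Cyclone Nora: ΔP = 62; V ≈ 6.38 × 62^0.651 ≈ 93.68 kt.
Cyclone Gilda: ΔP = 53; V ≈ 5.78 × 53^0.607 ≈ 64.35 kt.
Difference ≈ 93.68 − 64.35 = 29.33 → 29 kt.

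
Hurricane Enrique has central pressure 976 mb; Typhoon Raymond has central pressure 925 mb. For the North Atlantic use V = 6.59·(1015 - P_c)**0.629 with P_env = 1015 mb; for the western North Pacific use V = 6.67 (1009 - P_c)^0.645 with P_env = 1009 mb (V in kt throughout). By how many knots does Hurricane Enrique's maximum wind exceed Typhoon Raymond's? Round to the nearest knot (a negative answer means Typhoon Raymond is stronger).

-50 kt

Hurricane Enrique: ΔP = 39; V ≈ 6.59 × 39^0.629 ≈ 66.02 kt.
Typhoon Raymond: ΔP = 84; V ≈ 6.67 × 84^0.645 ≈ 116.22 kt.
Difference ≈ 66.02 − 116.22 = -50.20 → -50 kt.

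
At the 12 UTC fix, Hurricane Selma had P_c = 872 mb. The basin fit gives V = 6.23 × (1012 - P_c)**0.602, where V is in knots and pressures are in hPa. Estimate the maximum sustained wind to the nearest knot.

ΔP = 1012 − 872 = 140 mb.
140^0.602 ≈ 19.587.
V ≈ 6.23 × 19.587 ≈ 122.0 kt.

122 kt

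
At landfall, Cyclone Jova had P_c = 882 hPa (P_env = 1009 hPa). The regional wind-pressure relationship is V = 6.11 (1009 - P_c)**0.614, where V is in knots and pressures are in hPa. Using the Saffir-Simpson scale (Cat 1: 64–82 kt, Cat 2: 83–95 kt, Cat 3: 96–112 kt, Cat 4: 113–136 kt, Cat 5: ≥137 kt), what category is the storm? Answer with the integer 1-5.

ΔP = 1009 − 882 = 127 hPa.
V ≈ 6.11 × 127^0.614 = 6.11 × 19.58 ≈ 120 kt.
120 kt falls in the Category 4 band.

4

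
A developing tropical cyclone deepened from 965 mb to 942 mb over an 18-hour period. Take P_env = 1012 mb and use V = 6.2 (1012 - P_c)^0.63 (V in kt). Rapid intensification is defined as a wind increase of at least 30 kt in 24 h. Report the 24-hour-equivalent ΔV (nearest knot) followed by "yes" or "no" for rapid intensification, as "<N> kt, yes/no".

27 kt, no

V₁: ΔP = 47, V ≈ 6.2 × 47^0.63 ≈ 70.12 kt.
V₂: ΔP = 70, V ≈ 6.2 × 70^0.63 ≈ 90.12 kt.
ΔV over 18 h = 20.00 kt → 24 h equivalent = 20.00 × 24/18 ≈ 26.67 kt.
27 kt < 30 kt ⇒ not rapid intensification.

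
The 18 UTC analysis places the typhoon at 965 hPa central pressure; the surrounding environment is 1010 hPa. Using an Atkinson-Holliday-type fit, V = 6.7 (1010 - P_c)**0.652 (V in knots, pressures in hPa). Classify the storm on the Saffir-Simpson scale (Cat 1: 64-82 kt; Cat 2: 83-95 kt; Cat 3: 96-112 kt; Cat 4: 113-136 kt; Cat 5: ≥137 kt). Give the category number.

ΔP = 1010 − 965 = 45 hPa.
V ≈ 6.7 × 45^0.652 = 6.7 × 11.96 ≈ 80 kt.
80 kt falls in the Category 1 band.

1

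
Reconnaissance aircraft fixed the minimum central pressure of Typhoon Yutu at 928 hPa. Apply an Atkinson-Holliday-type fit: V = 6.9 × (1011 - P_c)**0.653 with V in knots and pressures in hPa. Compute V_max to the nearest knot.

124 kt

ΔP = 1011 − 928 = 83 hPa.
83^0.653 ≈ 17.913.
V ≈ 6.9 × 17.913 ≈ 123.6 kt.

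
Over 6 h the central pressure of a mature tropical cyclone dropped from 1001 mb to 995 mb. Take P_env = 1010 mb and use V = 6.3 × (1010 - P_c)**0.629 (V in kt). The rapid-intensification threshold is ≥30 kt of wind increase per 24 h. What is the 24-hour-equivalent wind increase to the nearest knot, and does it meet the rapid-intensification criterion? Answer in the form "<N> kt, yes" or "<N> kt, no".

38 kt, yes

V₁: ΔP = 9, V ≈ 6.3 × 9^0.629 ≈ 25.09 kt.
V₂: ΔP = 15, V ≈ 6.3 × 15^0.629 ≈ 34.60 kt.
ΔV over 6 h = 9.51 kt → 24 h equivalent = 9.51 × 24/6 ≈ 38.04 kt.
38 kt ≥ 30 kt ⇒ rapid intensification.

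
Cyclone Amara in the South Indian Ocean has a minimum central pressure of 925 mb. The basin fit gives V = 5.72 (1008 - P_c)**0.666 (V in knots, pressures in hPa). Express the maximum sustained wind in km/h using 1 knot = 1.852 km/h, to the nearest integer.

ΔP = 1008 − 925 = 83 mb.
V ≈ 5.72 × 83^0.666 = 5.72 × 18.972 ≈ 108.518 kt.
108.518 × 1.852 ≈ 200.98 km/h → 201 km/h.

201 km/h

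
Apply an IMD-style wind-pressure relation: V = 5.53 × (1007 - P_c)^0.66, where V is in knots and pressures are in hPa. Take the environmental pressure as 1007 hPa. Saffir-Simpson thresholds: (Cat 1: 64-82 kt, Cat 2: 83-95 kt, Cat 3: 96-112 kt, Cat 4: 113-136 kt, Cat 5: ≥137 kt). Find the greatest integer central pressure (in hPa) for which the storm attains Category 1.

Category 1 begins at V = 64 kt.
Required ΔP = (64/5.53)^(1/0.66) = 11.573^1.515 ≈ 40.86 hPa.
P_c ≤ 1007 − 40.86 = 966.14, so the highest integer P_c is 966 hPa.

966 hPa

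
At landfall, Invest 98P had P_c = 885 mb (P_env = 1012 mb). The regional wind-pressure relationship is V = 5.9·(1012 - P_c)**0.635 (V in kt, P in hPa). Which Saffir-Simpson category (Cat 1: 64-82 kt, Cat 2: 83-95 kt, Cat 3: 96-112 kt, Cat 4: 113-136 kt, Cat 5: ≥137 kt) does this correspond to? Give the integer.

ΔP = 1012 − 885 = 127 mb.
V ≈ 5.9 × 127^0.635 = 5.9 × 21.67 ≈ 128 kt.
128 kt falls in the Category 4 band.

4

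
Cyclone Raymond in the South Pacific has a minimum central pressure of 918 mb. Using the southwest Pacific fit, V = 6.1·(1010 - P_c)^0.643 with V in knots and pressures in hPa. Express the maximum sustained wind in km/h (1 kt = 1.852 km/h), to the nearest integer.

ΔP = 1010 − 918 = 92 mb.
V ≈ 6.1 × 92^0.643 = 6.1 × 18.311 ≈ 111.698 kt.
111.698 × 1.852 ≈ 206.86 km/h → 207 km/h.

207 km/h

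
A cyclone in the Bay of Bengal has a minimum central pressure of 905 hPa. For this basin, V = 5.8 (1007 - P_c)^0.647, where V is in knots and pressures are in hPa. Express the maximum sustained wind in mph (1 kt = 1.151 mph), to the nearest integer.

ΔP = 1007 − 905 = 102 hPa.
V ≈ 5.8 × 102^0.647 = 5.8 × 19.933 ≈ 115.609 kt.
115.609 × 1.151 ≈ 133.07 mph → 133 mph.

133 mph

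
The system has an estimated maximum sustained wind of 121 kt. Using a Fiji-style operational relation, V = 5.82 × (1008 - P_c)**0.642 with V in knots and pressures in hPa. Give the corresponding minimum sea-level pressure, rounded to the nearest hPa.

895 hPa

ΔP = (V / 5.82)^(1/0.642) = (121/5.82)^1.558.
121/5.82 = 20.790; 20.790^1.558 ≈ 112.91 hPa.
P_c = 1008 − 112.91 = 895.09 ≈ 895 hPa.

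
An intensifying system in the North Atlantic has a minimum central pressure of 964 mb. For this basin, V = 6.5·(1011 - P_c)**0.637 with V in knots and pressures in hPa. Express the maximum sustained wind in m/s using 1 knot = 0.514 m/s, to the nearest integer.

ΔP = 1011 − 964 = 47 mb.
V ≈ 6.5 × 47^0.637 = 6.5 × 11.618 ≈ 75.516 kt.
75.516 × 0.514 ≈ 38.82 m/s → 39 m/s.

39 m/s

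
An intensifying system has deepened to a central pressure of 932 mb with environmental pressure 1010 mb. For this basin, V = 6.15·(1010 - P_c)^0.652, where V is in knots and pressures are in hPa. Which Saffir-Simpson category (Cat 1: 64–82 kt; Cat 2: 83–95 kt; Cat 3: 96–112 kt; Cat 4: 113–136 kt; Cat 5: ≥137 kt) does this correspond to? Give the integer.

ΔP = 1010 − 932 = 78 mb.
V ≈ 6.15 × 78^0.652 = 6.15 × 17.13 ≈ 105 kt.
105 kt falls in the Category 3 band.

3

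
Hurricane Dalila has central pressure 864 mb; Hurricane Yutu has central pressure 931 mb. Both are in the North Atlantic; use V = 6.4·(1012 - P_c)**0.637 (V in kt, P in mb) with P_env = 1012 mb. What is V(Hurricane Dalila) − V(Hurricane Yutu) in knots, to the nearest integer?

49 kt

Hurricane Dalila: ΔP = 148; V ≈ 6.4 × 148^0.637 ≈ 154.40 kt.
Hurricane Yutu: ΔP = 81; V ≈ 6.4 × 81^0.637 ≈ 105.17 kt.
Difference ≈ 154.40 − 105.17 = 49.23 → 49 kt.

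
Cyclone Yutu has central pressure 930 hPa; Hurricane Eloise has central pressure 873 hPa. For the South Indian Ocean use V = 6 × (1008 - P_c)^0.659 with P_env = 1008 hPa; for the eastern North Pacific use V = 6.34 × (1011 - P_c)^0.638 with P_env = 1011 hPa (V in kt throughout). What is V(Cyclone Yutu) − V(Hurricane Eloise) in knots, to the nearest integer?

-41 kt

Cyclone Yutu: ΔP = 78; V ≈ 6 × 78^0.659 ≈ 105.94 kt.
Hurricane Eloise: ΔP = 138; V ≈ 6.34 × 138^0.638 ≈ 147.01 kt.
Difference ≈ 105.94 − 147.01 = -41.07 → -41 kt.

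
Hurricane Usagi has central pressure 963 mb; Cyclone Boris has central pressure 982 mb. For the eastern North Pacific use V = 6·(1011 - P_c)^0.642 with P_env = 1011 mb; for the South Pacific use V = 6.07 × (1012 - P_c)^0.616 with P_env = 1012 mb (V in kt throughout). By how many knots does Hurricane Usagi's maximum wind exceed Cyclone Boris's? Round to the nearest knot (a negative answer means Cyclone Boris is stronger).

23 kt

Hurricane Usagi: ΔP = 48; V ≈ 6 × 48^0.642 ≈ 72.03 kt.
Cyclone Boris: ΔP = 30; V ≈ 6.07 × 30^0.616 ≈ 49.33 kt.
Difference ≈ 72.03 − 49.33 = 22.70 → 23 kt.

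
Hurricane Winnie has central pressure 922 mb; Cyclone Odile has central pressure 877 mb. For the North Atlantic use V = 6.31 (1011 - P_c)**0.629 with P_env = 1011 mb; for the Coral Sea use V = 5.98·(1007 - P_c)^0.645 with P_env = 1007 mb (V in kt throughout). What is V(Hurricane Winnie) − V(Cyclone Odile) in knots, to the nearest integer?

Hurricane Winnie: ΔP = 89; V ≈ 6.31 × 89^0.629 ≈ 106.22 kt.
Cyclone Odile: ΔP = 130; V ≈ 5.98 × 130^0.645 ≈ 138.10 kt.
Difference ≈ 106.22 − 138.10 = -31.88 → -32 kt.

-32 kt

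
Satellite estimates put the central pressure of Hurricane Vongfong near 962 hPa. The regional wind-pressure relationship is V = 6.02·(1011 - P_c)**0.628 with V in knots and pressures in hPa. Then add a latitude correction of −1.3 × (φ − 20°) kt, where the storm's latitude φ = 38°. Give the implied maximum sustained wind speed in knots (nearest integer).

46 kt

ΔP = 1011 − 962 = 49 hPa.
49^0.628 ≈ 11.520.
V ≈ 6.02 × 11.520 ≈ 69.3 kt.
Latitude correction: −1.3 × (38 − 20) = -23.4 kt.
Corrected V ≈ 45.9 kt → 46 kt.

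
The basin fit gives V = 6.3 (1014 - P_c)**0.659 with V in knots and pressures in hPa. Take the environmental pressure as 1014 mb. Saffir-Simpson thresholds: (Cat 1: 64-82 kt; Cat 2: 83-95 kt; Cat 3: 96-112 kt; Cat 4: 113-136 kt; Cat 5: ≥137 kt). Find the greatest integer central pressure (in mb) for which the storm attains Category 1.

Category 1 begins at V = 64 kt.
Required ΔP = (64/6.3)^(1/0.659) = 10.159^1.517 ≈ 33.72 mb.
P_c ≤ 1014 − 33.72 = 980.28, so the highest integer P_c is 980 mb.

980 mb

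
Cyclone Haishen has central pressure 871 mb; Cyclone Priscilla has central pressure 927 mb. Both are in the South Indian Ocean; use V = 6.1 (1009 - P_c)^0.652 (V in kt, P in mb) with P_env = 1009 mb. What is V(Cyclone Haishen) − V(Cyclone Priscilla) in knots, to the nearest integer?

Cyclone Haishen: ΔP = 138; V ≈ 6.1 × 138^0.652 ≈ 151.54 kt.
Cyclone Priscilla: ΔP = 82; V ≈ 6.1 × 82^0.652 ≈ 107.93 kt.
Difference ≈ 151.54 − 107.93 = 43.61 → 44 kt.

44 kt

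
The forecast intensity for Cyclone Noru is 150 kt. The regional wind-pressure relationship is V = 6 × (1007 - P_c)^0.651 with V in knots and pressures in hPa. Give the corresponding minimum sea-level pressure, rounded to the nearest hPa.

867 hPa

ΔP = (V / 6)^(1/0.651) = (150/6)^1.536.
150/6 = 25.000; 25.000^1.536 ≈ 140.40 hPa.
P_c = 1007 − 140.40 = 866.60 ≈ 867 hPa.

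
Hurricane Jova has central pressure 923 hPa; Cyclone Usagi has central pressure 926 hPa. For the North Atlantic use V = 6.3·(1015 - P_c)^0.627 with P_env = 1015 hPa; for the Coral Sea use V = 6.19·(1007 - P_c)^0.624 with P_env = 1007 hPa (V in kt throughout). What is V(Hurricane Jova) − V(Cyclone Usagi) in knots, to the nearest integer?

11 kt

Hurricane Jova: ΔP = 92; V ≈ 6.3 × 92^0.627 ≈ 107.31 kt.
Cyclone Usagi: ΔP = 81; V ≈ 6.19 × 81^0.624 ≈ 96.07 kt.
Difference ≈ 107.31 − 96.07 = 11.24 → 11 kt.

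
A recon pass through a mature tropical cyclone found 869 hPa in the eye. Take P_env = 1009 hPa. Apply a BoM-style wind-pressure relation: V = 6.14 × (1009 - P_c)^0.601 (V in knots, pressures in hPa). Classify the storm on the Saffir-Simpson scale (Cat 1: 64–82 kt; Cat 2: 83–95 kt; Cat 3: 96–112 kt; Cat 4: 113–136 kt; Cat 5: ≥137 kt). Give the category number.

4

ΔP = 1009 − 869 = 140 hPa.
V ≈ 6.14 × 140^0.601 = 6.14 × 19.49 ≈ 120 kt.
120 kt falls in the Category 4 band.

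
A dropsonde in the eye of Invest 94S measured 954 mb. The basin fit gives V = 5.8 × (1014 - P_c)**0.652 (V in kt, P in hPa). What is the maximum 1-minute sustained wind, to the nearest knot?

ΔP = 1014 − 954 = 60 mb.
60^0.652 ≈ 14.433.
V ≈ 5.8 × 14.433 ≈ 83.7 kt.

84 kt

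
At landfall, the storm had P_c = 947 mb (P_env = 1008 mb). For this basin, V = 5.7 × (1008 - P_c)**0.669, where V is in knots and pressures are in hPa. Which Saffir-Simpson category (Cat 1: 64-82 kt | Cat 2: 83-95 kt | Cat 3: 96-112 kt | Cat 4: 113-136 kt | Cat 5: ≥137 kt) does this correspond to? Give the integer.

2

ΔP = 1008 − 947 = 61 mb.
V ≈ 5.7 × 61^0.669 = 5.7 × 15.65 ≈ 89 kt.
89 kt falls in the Category 2 band.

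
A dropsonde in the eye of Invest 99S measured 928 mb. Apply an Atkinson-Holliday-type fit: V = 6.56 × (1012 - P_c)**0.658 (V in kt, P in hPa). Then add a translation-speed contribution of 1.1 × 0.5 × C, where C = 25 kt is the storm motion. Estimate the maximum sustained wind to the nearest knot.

ΔP = 1012 − 928 = 84 mb.
84^0.658 ≈ 18.458.
V ≈ 6.56 × 18.458 ≈ 121.1 kt.
Translation term: 1.1 × 0.5 × 25 = 13.75 kt.
Corrected V ≈ 134.85 kt → 135 kt.

135 kt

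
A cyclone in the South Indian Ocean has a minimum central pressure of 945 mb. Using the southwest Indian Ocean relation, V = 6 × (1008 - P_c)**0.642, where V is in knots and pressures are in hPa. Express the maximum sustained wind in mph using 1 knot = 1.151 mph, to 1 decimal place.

ΔP = 1008 − 945 = 63 mb.
V ≈ 6 × 63^0.642 = 6 × 14.295 ≈ 85.769 kt.
85.769 × 1.151 ≈ 98.72 mph → 98.7 mph.

98.7 mph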